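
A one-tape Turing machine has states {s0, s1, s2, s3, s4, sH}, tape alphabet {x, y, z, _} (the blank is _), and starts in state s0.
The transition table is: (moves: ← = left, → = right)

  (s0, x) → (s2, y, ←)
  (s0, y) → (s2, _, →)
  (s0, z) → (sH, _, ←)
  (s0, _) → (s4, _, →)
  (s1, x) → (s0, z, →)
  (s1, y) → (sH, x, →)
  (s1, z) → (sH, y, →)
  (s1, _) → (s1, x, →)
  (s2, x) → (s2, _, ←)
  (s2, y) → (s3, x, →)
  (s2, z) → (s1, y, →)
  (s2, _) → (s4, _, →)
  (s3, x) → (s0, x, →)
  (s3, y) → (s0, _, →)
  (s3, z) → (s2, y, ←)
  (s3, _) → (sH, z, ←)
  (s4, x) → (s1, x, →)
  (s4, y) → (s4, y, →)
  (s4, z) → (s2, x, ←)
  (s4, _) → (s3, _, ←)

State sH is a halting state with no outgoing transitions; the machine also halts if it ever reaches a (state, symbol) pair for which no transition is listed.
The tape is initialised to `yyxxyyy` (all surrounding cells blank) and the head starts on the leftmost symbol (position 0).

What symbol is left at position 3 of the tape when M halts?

state=s0 head=0 tape=_[y]yxxyyy   (s0,y)→(s2,_,→)
state=s2 head=1 tape=__[y]xxyyy   (s2,y)→(s3,x,→)
state=s3 head=2 tape=__x[x]xyyy   (s3,x)→(s0,x,→)
state=s0 head=3 tape=__xx[x]yyy   (s0,x)→(s2,y,←)
state=s2 head=2 tape=__x[x]yyyy   (s2,x)→(s2,_,←)
state=s2 head=1 tape=__[x]_yyyy   (s2,x)→(s2,_,←)
state=s2 head=0 tape=_[_]__yyyy   (s2,_)→(s4,_,→)
state=s4 head=1 tape=__[_]_yyyy   (s4,_)→(s3,_,←)
state=s3 head=0 tape=_[_]__yyyy   (s3,_)→(sH,z,←)
state=sH head=-1 tape=[_]z__yyyy
Cell 3 holds y when M halts.

y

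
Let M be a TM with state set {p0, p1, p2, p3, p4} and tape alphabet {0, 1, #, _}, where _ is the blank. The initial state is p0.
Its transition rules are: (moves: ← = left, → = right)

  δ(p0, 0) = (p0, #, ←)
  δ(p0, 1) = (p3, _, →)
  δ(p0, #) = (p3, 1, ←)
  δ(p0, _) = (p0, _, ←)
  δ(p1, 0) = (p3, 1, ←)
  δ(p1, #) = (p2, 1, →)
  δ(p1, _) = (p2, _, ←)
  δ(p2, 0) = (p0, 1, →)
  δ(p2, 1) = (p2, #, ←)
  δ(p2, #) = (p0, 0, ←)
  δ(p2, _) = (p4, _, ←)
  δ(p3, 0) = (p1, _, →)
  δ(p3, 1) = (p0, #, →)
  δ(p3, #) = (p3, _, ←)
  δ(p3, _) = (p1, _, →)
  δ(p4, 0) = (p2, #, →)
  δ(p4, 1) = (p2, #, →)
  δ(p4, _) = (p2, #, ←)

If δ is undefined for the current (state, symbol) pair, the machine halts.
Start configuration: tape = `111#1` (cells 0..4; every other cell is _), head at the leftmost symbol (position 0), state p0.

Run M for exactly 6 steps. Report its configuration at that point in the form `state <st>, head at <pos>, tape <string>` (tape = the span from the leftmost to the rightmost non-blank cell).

state p2, head at 2, tape #__1

p0 | [1]11#1   read 1 → write _, move →, go to p3
p3 | _[1]1#1   read 1 → write #, move →, go to p0
p0 | _#[1]#1   read 1 → write _, move →, go to p3
p3 | _#_[#]1   read # → write _, move ←, go to p3
p3 | _#[_]_1   read _ → write _, move →, go to p1
p1 | _#_[_]1   read _ → write _, move ←, go to p2
p2 | _#[_]_1
After 6 steps: state p2, head at 2, tape #__1.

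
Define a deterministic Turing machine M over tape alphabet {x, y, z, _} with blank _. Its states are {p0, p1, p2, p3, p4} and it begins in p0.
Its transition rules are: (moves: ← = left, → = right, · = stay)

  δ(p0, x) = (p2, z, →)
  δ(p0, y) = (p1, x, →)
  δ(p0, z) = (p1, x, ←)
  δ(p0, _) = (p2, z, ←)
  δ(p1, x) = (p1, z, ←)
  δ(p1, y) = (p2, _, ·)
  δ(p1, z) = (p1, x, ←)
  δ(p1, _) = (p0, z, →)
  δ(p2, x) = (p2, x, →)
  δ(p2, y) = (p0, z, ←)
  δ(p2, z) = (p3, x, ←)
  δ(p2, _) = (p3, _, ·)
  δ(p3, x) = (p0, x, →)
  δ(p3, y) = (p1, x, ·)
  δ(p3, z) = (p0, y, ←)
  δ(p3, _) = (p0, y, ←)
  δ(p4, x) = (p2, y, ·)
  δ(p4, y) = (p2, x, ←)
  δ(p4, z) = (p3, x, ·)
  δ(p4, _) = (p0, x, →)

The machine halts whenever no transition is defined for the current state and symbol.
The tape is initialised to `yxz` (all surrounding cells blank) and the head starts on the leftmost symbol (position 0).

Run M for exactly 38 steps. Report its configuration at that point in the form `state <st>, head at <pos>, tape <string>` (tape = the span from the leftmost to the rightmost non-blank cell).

state=p0 head=0 tape=____[y]xz_   (p0,y)→(p1,x,→)
state=p1 head=1 tape=____x[x]z_   (p1,x)→(p1,z,←)
state=p1 head=0 tape=____[x]zz_   (p1,x)→(p1,z,←)
state=p1 head=-1 tape=___[_]zzz_   (p1,_)→(p0,z,→)
state=p0 head=0 tape=___z[z]zz_   (p0,z)→(p1,x,←)
state=p1 head=-1 tape=___[z]xzz_   (p1,z)→(p1,x,←)
state=p1 head=-2 tape=__[_]xxzz_   (p1,_)→(p0,z,→)
state=p0 head=-1 tape=__z[x]xzz_   (p0,x)→(p2,z,→)
state=p2 head=0 tape=__zz[x]zz_   (p2,x)→(p2,x,→)
state=p2 head=1 tape=__zzx[z]z_   (p2,z)→(p3,x,←)
state=p3 head=0 tape=__zz[x]xz_   (p3,x)→(p0,x,→)
state=p0 head=1 tape=__zzx[x]z_   (p0,x)→(p2,z,→)
state=p2 head=2 tape=__zzxz[z]_   (p2,z)→(p3,x,←)
state=p3 head=1 tape=__zzx[z]x_   (p3,z)→(p0,y,←)
state=p0 head=0 tape=__zz[x]yx_   (p0,x)→(p2,z,→)
state=p2 head=1 tape=__zzz[y]x_   (p2,y)→(p0,z,←)
state=p0 head=0 tape=__zz[z]zx_   (p0,z)→(p1,x,←)
state=p1 head=-1 tape=__z[z]xzx_   (p1,z)→(p1,x,←)
state=p1 head=-2 tape=__[z]xxzx_   (p1,z)→(p1,x,←)
state=p1 head=-3 tape=_[_]xxxzx_   (p1,_)→(p0,z,→)
state=p0 head=-2 tape=_z[x]xxzx_   (p0,x)→(p2,z,→)
state=p2 head=-1 tape=_zz[x]xzx_   (p2,x)→(p2,x,→)
state=p2 head=0 tape=_zzx[x]zx_   (p2,x)→(p2,x,→)
state=p2 head=1 tape=_zzxx[z]x_   (p2,z)→(p3,x,←)
state=p3 head=0 tape=_zzx[x]xx_   (p3,x)→(p0,x,→)
state=p0 head=1 tape=_zzxx[x]x_   (p0,x)→(p2,z,→)
state=p2 head=2 tape=_zzxxz[x]_   (p2,x)→(p2,x,→)
state=p2 head=3 tape=_zzxxzx[_]   (p2,_)→(p3,_,·)
state=p3 head=3 tape=_zzxxzx[_]   (p3,_)→(p0,y,←)
state=p0 head=2 tape=_zzxxz[x]y   (p0,x)→(p2,z,→)
state=p2 head=3 tape=_zzxxzz[y]   (p2,y)→(p0,z,←)
state=p0 head=2 tape=_zzxxz[z]z   (p0,z)→(p1,x,←)
state=p1 head=1 tape=_zzxx[z]xz   (p1,z)→(p1,x,←)
state=p1 head=0 tape=_zzx[x]xxz   (p1,x)→(p1,z,←)
state=p1 head=-1 tape=_zz[x]zxxz   (p1,x)→(p1,z,←)
state=p1 head=-2 tape=_z[z]zzxxz   (p1,z)→(p1,x,←)
state=p1 head=-3 tape=_[z]xzzxxz   (p1,z)→(p1,x,←)
state=p1 head=-4 tape=[_]xxzzxxz   (p1,_)→(p0,z,→)
state=p0 head=-3 tape=z[x]xzzxxz
After 38 steps: state p0, head at -3, tape zxxzzxxz.

state p0, head at -3, tape zxxzzxxz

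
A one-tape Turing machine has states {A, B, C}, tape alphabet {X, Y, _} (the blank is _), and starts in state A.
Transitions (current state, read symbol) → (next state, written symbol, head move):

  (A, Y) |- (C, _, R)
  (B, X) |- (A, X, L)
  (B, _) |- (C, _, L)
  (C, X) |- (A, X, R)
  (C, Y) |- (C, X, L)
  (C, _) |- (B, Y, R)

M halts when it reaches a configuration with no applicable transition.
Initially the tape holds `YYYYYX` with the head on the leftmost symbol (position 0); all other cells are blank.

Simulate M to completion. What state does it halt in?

A

A | [Y]YYYYX_   read Y → write _, move R, go to C
C | _[Y]YYYX_   read Y → write X, move L, go to C
C | [_]XYYYX_   read _ → write Y, move R, go to B
B | Y[X]YYYX_   read X → write X, move L, go to A
A | [Y]XYYYX_   read Y → write _, move R, go to C
C | _[X]YYYX_   read X → write X, move R, go to A
A | _X[Y]YYX_   read Y → write _, move R, go to C
C | _X_[Y]YX_   read Y → write X, move L, go to C
C | _X[_]XYX_   read _ → write Y, move R, go to B
B | _XY[X]YX_   read X → write X, move L, go to A
A | _X[Y]XYX_   read Y → write _, move R, go to C
C | _X_[X]YX_   read X → write X, move R, go to A
A | _X_X[Y]X_   read Y → write _, move R, go to C
C | _X_X_[X]_   read X → write X, move R, go to A
A | _X_X_X[_]
No transition is defined for (A, _); M halts in state A.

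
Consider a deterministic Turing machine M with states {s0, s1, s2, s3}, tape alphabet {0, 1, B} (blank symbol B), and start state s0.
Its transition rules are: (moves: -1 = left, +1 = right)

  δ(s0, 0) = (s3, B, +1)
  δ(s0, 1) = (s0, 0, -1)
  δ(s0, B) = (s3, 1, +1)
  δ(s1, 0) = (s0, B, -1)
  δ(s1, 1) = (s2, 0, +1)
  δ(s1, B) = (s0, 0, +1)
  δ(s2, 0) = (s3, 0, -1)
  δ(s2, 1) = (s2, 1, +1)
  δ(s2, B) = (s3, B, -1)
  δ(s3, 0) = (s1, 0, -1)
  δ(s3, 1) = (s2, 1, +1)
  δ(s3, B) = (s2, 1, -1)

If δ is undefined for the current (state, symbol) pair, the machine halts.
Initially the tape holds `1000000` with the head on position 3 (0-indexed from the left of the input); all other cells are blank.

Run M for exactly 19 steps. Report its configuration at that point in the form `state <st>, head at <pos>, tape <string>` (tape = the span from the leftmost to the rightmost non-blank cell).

state=s0 head=3 tape=100[0]000B   (s0,0)→(s3,B,+1)
state=s3 head=4 tape=100B[0]00B   (s3,0)→(s1,0,-1)
state=s1 head=3 tape=100[B]000B   (s1,B)→(s0,0,+1)
state=s0 head=4 tape=1000[0]00B   (s0,0)→(s3,B,+1)
state=s3 head=5 tape=1000B[0]0B   (s3,0)→(s1,0,-1)
state=s1 head=4 tape=1000[B]00B   (s1,B)→(s0,0,+1)
state=s0 head=5 tape=10000[0]0B   (s0,0)→(s3,B,+1)
state=s3 head=6 tape=10000B[0]B   (s3,0)→(s1,0,-1)
state=s1 head=5 tape=10000[B]0B   (s1,B)→(s0,0,+1)
state=s0 head=6 tape=100000[0]B   (s0,0)→(s3,B,+1)
state=s3 head=7 tape=100000B[B]   (s3,B)→(s2,1,-1)
state=s2 head=6 tape=100000[B]1   (s2,B)→(s3,B,-1)
state=s3 head=5 tape=10000[0]B1   (s3,0)→(s1,0,-1)
state=s1 head=4 tape=1000[0]0B1   (s1,0)→(s0,B,-1)
state=s0 head=3 tape=100[0]B0B1   (s0,0)→(s3,B,+1)
state=s3 head=4 tape=100B[B]0B1   (s3,B)→(s2,1,-1)
state=s2 head=3 tape=100[B]10B1   (s2,B)→(s3,B,-1)
state=s3 head=2 tape=10[0]B10B1   (s3,0)→(s1,0,-1)
state=s1 head=1 tape=1[0]0B10B1   (s1,0)→(s0,B,-1)
state=s0 head=0 tape=[1]B0B10B1
After 19 steps: state s0, head at 0, tape 1B0B10B1.

state s0, head at 0, tape 1B0B10B1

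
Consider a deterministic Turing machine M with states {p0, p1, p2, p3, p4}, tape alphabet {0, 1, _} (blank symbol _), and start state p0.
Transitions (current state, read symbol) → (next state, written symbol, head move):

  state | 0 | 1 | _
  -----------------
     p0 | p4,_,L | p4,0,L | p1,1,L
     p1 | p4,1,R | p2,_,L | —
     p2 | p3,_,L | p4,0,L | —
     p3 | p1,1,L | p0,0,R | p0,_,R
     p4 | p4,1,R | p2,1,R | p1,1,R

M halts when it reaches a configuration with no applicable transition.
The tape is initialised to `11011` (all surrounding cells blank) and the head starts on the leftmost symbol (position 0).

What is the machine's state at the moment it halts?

p0 | _[1]1011_   read 1 → write 0, move L, go to p4
p4 | [_]01011_   read _ → write 1, move R, go to p1
p1 | 1[0]1011_   read 0 → write 1, move R, go to p4
p4 | 11[1]011_   read 1 → write 1, move R, go to p2
p2 | 111[0]11_   read 0 → write _, move L, go to p3
p3 | 11[1]_11_   read 1 → write 0, move R, go to p0
p0 | 110[_]11_   read _ → write 1, move L, go to p1
p1 | 11[0]111_   read 0 → write 1, move R, go to p4
p4 | 111[1]11_   read 1 → write 1, move R, go to p2
p2 | 1111[1]1_   read 1 → write 0, move L, go to p4
p4 | 111[1]01_   read 1 → write 1, move R, go to p2
p2 | 1111[0]1_   read 0 → write _, move L, go to p3
p3 | 111[1]_1_   read 1 → write 0, move R, go to p0
p0 | 1110[_]1_   read _ → write 1, move L, go to p1
p1 | 111[0]11_   read 0 → write 1, move R, go to p4
p4 | 1111[1]1_   read 1 → write 1, move R, go to p2
p2 | 11111[1]_   read 1 → write 0, move L, go to p4
p4 | 1111[1]0_   read 1 → write 1, move R, go to p2
p2 | 11111[0]_   read 0 → write _, move L, go to p3
p3 | 1111[1]__   read 1 → write 0, move R, go to p0
p0 | 11110[_]_   read _ → write 1, move L, go to p1
p1 | 1111[0]1_   read 0 → write 1, move R, go to p4
p4 | 11111[1]_   read 1 → write 1, move R, go to p2
p2 | 111111[_]
No transition is defined for (p2, _); M halts in state p2.

p2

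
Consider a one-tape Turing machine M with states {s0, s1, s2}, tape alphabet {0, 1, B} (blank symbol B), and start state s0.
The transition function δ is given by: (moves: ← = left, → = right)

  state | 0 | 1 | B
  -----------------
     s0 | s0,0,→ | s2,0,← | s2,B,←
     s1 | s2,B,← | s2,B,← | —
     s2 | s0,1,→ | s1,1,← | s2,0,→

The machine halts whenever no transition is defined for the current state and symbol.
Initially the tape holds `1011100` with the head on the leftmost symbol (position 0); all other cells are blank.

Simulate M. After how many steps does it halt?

state=s0 head=0 tape=BBB[1]011100B   (s0,1)→(s2,0,←)
state=s2 head=-1 tape=BB[B]0011100B   (s2,B)→(s2,0,→)
state=s2 head=0 tape=BB0[0]011100B   (s2,0)→(s0,1,→)
state=s0 head=1 tape=BB01[0]11100B   (s0,0)→(s0,0,→)
state=s0 head=2 tape=BB010[1]1100B   (s0,1)→(s2,0,←)
state=s2 head=1 tape=BB01[0]01100B   (s2,0)→(s0,1,→)
state=s0 head=2 tape=BB011[0]1100B   (s0,0)→(s0,0,→)
state=s0 head=3 tape=BB0110[1]100B   (s0,1)→(s2,0,←)
state=s2 head=2 tape=BB011[0]0100B   (s2,0)→(s0,1,→)
state=s0 head=3 tape=BB0111[0]100B   (s0,0)→(s0,0,→)
state=s0 head=4 tape=BB01110[1]00B   (s0,1)→(s2,0,←)
state=s2 head=3 tape=BB0111[0]000B   (s2,0)→(s0,1,→)
state=s0 head=4 tape=BB01111[0]00B   (s0,0)→(s0,0,→)
state=s0 head=5 tape=BB011110[0]0B   (s0,0)→(s0,0,→)
state=s0 head=6 tape=BB0111100[0]B   (s0,0)→(s0,0,→)
state=s0 head=7 tape=BB01111000[B]   (s0,B)→(s2,B,←)
state=s2 head=6 tape=BB0111100[0]B   (s2,0)→(s0,1,→)
state=s0 head=7 tape=BB01111001[B]   (s0,B)→(s2,B,←)
state=s2 head=6 tape=BB0111100[1]B   (s2,1)→(s1,1,←)
state=s1 head=5 tape=BB011110[0]1B   (s1,0)→(s2,B,←)
state=s2 head=4 tape=BB01111[0]B1B   (s2,0)→(s0,1,→)
state=s0 head=5 tape=BB011111[B]1B   (s0,B)→(s2,B,←)
state=s2 head=4 tape=BB01111[1]B1B   (s2,1)→(s1,1,←)
state=s1 head=3 tape=BB0111[1]1B1B   (s1,1)→(s2,B,←)
state=s2 head=2 tape=BB011[1]B1B1B   (s2,1)→(s1,1,←)
state=s1 head=1 tape=BB01[1]1B1B1B   (s1,1)→(s2,B,←)
state=s2 head=0 tape=BB0[1]B1B1B1B   (s2,1)→(s1,1,←)
state=s1 head=-1 tape=BB[0]1B1B1B1B   (s1,0)→(s2,B,←)
state=s2 head=-2 tape=B[B]B1B1B1B1B   (s2,B)→(s2,0,→)
state=s2 head=-1 tape=B0[B]1B1B1B1B   (s2,B)→(s2,0,→)
state=s2 head=0 tape=B00[1]B1B1B1B   (s2,1)→(s1,1,←)
state=s1 head=-1 tape=B0[0]1B1B1B1B   (s1,0)→(s2,B,←)
state=s2 head=-2 tape=B[0]B1B1B1B1B   (s2,0)→(s0,1,→)
state=s0 head=-1 tape=B1[B]1B1B1B1B   (s0,B)→(s2,B,←)
state=s2 head=-2 tape=B[1]B1B1B1B1B   (s2,1)→(s1,1,←)
state=s1 head=-3 tape=[B]1B1B1B1B1B
M halts after 35 transitions.

35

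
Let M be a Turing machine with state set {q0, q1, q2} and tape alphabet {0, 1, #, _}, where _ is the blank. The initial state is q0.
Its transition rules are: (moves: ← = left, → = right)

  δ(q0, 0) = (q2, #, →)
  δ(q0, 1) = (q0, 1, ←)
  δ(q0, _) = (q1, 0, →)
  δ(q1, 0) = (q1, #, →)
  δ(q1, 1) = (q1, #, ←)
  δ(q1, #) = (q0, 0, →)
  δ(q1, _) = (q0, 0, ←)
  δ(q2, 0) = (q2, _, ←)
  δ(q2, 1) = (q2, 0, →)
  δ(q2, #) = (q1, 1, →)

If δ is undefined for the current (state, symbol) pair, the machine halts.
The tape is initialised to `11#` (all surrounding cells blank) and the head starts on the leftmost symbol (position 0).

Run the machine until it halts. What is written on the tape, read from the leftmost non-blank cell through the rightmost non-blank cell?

##10

q0 | _[1]1#_   read 1 → write 1, move ←, go to q0
q0 | [_]11#_   read _ → write 0, move →, go to q1
q1 | 0[1]1#_   read 1 → write #, move ←, go to q1
q1 | [0]#1#_   read 0 → write #, move →, go to q1
q1 | #[#]1#_   read # → write 0, move →, go to q0
q0 | #0[1]#_   read 1 → write 1, move ←, go to q0
q0 | #[0]1#_   read 0 → write #, move →, go to q2
q2 | ##[1]#_   read 1 → write 0, move →, go to q2
q2 | ##0[#]_   read # → write 1, move →, go to q1
q1 | ##01[_]   read _ → write 0, move ←, go to q0
q0 | ##0[1]0   read 1 → write 1, move ←, go to q0
q0 | ##[0]10   read 0 → write #, move →, go to q2
q2 | ###[1]0   read 1 → write 0, move →, go to q2
q2 | ###0[0]   read 0 → write _, move ←, go to q2
q2 | ###[0]_   read 0 → write _, move ←, go to q2
q2 | ##[#]__   read # → write 1, move →, go to q1
q1 | ##1[_]_   read _ → write 0, move ←, go to q0
q0 | ##[1]0_   read 1 → write 1, move ←, go to q0
q0 | #[#]10_
The non-blank tape span at halt is ##10.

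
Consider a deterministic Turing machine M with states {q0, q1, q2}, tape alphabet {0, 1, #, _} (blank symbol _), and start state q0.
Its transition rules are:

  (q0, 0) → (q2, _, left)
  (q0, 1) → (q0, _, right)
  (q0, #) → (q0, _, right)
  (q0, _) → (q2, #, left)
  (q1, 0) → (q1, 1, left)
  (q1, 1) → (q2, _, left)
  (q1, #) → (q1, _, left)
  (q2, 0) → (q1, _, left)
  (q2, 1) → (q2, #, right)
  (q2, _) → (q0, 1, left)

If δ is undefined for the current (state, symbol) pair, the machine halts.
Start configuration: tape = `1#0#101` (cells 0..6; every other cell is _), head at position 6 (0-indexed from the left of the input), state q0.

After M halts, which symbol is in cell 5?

q0 | 1#0#10[1]__   read 1 → write _, move right, go to q0
q0 | 1#0#10_[_]_   read _ → write #, move left, go to q2
q2 | 1#0#10[_]#_   read _ → write 1, move left, go to q0
q0 | 1#0#1[0]1#_   read 0 → write _, move left, go to q2
q2 | 1#0#[1]_1#_   read 1 → write #, move right, go to q2
q2 | 1#0##[_]1#_   read _ → write 1, move left, go to q0
q0 | 1#0#[#]11#_   read # → write _, move right, go to q0
q0 | 1#0#_[1]1#_   read 1 → write _, move right, go to q0
q0 | 1#0#__[1]#_   read 1 → write _, move right, go to q0
q0 | 1#0#___[#]_   read # → write _, move right, go to q0
q0 | 1#0#____[_]   read _ → write #, move left, go to q2
q2 | 1#0#___[_]#   read _ → write 1, move left, go to q0
q0 | 1#0#__[_]1#   read _ → write #, move left, go to q2
q2 | 1#0#_[_]#1#   read _ → write 1, move left, go to q0
q0 | 1#0#[_]1#1#   read _ → write #, move left, go to q2
q2 | 1#0[#]#1#1#
Cell 5 holds 1 when M halts.

1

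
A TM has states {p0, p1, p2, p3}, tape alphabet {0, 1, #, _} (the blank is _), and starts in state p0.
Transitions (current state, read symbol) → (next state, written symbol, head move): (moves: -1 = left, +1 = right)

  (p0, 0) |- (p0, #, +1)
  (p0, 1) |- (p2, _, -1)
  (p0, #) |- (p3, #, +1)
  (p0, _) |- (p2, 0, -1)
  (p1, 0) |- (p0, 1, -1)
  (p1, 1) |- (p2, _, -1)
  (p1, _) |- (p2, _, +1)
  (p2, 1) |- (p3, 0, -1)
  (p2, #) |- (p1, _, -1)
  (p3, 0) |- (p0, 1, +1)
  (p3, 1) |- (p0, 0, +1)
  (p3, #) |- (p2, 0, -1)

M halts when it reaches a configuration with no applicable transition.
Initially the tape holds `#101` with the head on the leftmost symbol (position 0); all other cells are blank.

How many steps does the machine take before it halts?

p0 | [#]101   read # → write #, move +1, go to p3
p3 | #[1]01   read 1 → write 0, move +1, go to p0
p0 | #0[0]1   read 0 → write #, move +1, go to p0
p0 | #0#[1]   read 1 → write _, move -1, go to p2
p2 | #0[#]_   read # → write _, move -1, go to p1
p1 | #[0]__   read 0 → write 1, move -1, go to p0
p0 | [#]1__   read # → write #, move +1, go to p3
p3 | #[1]__   read 1 → write 0, move +1, go to p0
p0 | #0[_]_   read _ → write 0, move -1, go to p2
p2 | #[0]0_
M halts after 9 transitions.

9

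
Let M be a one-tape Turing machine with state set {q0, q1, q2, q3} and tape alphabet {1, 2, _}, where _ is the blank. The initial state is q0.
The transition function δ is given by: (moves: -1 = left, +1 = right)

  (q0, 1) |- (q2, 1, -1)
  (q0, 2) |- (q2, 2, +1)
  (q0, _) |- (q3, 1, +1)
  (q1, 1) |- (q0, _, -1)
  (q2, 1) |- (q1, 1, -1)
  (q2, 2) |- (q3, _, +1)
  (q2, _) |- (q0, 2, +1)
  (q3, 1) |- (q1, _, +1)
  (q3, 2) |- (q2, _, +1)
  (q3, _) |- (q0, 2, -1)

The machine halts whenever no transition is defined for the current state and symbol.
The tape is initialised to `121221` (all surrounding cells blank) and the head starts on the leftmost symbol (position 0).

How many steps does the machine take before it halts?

state=q0 head=0 tape=_[1]21221   (q0,1)→(q2,1,-1)
state=q2 head=-1 tape=[_]121221   (q2,_)→(q0,2,+1)
state=q0 head=0 tape=2[1]21221   (q0,1)→(q2,1,-1)
state=q2 head=-1 tape=[2]121221   (q2,2)→(q3,_,+1)
state=q3 head=0 tape=_[1]21221   (q3,1)→(q1,_,+1)
state=q1 head=1 tape=__[2]1221
M halts after 5 transitions.

5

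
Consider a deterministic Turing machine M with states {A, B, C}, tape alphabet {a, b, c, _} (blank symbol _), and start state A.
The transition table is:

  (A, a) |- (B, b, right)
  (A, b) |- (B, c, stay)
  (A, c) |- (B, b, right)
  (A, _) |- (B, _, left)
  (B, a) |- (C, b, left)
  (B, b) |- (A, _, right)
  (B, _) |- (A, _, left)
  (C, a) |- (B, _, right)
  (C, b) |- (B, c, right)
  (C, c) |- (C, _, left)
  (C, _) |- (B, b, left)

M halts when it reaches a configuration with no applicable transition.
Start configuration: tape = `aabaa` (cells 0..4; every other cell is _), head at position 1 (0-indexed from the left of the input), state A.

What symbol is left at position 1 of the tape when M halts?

A | a[a]baa_   read a → write b, move right, go to B
B | ab[b]aa_   read b → write _, move right, go to A
A | ab_[a]a_   read a → write b, move right, go to B
B | ab_b[a]_   read a → write b, move left, go to C
C | ab_[b]b_   read b → write c, move right, go to B
B | ab_c[b]_   read b → write _, move right, go to A
A | ab_c_[_]   read _ → write _, move left, go to B
B | ab_c[_]_   read _ → write _, move left, go to A
A | ab_[c]__   read c → write b, move right, go to B
B | ab_b[_]_   read _ → write _, move left, go to A
A | ab_[b]__   read b → write c, move stay, go to B
B | ab_[c]__
Cell 1 holds b when M halts.

b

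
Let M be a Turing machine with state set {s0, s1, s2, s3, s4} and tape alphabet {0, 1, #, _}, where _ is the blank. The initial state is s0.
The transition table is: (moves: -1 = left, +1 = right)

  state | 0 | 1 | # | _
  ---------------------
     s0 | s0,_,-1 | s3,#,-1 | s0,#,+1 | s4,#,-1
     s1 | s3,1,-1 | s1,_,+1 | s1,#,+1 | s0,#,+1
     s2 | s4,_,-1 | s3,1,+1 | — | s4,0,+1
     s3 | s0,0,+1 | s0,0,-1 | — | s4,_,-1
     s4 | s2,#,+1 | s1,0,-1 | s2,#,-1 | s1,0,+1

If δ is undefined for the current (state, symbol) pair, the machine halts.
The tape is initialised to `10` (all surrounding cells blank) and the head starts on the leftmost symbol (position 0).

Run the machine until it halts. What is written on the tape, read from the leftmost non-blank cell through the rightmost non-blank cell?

state=s0 head=0 tape=__[1]0   (s0,1)→(s3,#,-1)
state=s3 head=-1 tape=_[_]#0   (s3,_)→(s4,_,-1)
state=s4 head=-2 tape=[_]_#0   (s4,_)→(s1,0,+1)
state=s1 head=-1 tape=0[_]#0   (s1,_)→(s0,#,+1)
state=s0 head=0 tape=0#[#]0   (s0,#)→(s0,#,+1)
state=s0 head=1 tape=0##[0]   (s0,0)→(s0,_,-1)
state=s0 head=0 tape=0#[#]_   (s0,#)→(s0,#,+1)
state=s0 head=1 tape=0##[_]   (s0,_)→(s4,#,-1)
state=s4 head=0 tape=0#[#]#   (s4,#)→(s2,#,-1)
state=s2 head=-1 tape=0[#]##
The non-blank tape span at halt is 0###.

0###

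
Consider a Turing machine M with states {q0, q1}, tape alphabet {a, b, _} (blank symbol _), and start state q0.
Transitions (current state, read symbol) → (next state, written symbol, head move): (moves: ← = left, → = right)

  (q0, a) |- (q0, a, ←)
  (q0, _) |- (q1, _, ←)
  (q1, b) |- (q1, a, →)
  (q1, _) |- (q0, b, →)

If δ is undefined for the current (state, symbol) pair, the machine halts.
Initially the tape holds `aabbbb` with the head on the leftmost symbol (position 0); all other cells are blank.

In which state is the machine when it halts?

state=q0 head=0 tape=__[a]abbbb   (q0,a)→(q0,a,←)
state=q0 head=-1 tape=_[_]aabbbb   (q0,_)→(q1,_,←)
state=q1 head=-2 tape=[_]_aabbbb   (q1,_)→(q0,b,→)
state=q0 head=-1 tape=b[_]aabbbb   (q0,_)→(q1,_,←)
state=q1 head=-2 tape=[b]_aabbbb   (q1,b)→(q1,a,→)
state=q1 head=-1 tape=a[_]aabbbb   (q1,_)→(q0,b,→)
state=q0 head=0 tape=ab[a]abbbb   (q0,a)→(q0,a,←)
state=q0 head=-1 tape=a[b]aabbbb
No transition is defined for (q0, b); M halts in state q0.

q0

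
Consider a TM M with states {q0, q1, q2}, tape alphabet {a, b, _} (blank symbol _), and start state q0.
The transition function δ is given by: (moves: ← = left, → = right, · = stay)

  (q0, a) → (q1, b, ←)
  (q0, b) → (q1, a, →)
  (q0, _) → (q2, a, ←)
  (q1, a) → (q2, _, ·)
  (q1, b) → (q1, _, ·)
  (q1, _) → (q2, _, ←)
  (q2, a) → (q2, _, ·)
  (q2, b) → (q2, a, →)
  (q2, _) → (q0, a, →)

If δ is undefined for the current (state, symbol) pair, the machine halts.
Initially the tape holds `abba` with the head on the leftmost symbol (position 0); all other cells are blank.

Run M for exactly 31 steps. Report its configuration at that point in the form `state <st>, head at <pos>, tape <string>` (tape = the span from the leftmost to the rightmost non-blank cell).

state=q0 head=0 tape=__[a]bba   (q0,a)→(q1,b,←)
state=q1 head=-1 tape=_[_]bbba   (q1,_)→(q2,_,←)
state=q2 head=-2 tape=[_]_bbba   (q2,_)→(q0,a,→)
state=q0 head=-1 tape=a[_]bbba   (q0,_)→(q2,a,←)
state=q2 head=-2 tape=[a]abbba   (q2,a)→(q2,_,·)
state=q2 head=-2 tape=[_]abbba   (q2,_)→(q0,a,→)
state=q0 head=-1 tape=a[a]bbba   (q0,a)→(q1,b,←)
state=q1 head=-2 tape=[a]bbbba   (q1,a)→(q2,_,·)
state=q2 head=-2 tape=[_]bbbba   (q2,_)→(q0,a,→)
state=q0 head=-1 tape=a[b]bbba   (q0,b)→(q1,a,→)
state=q1 head=0 tape=aa[b]bba   (q1,b)→(q1,_,·)
state=q1 head=0 tape=aa[_]bba   (q1,_)→(q2,_,←)
state=q2 head=-1 tape=a[a]_bba   (q2,a)→(q2,_,·)
state=q2 head=-1 tape=a[_]_bba   (q2,_)→(q0,a,→)
state=q0 head=0 tape=aa[_]bba   (q0,_)→(q2,a,←)
state=q2 head=-1 tape=a[a]abba   (q2,a)→(q2,_,·)
state=q2 head=-1 tape=a[_]abba   (q2,_)→(q0,a,→)
state=q0 head=0 tape=aa[a]bba   (q0,a)→(q1,b,←)
state=q1 head=-1 tape=a[a]bbba   (q1,a)→(q2,_,·)
state=q2 head=-1 tape=a[_]bbba   (q2,_)→(q0,a,→)
state=q0 head=0 tape=aa[b]bba   (q0,b)→(q1,a,→)
state=q1 head=1 tape=aaa[b]ba   (q1,b)→(q1,_,·)
state=q1 head=1 tape=aaa[_]ba   (q1,_)→(q2,_,←)
state=q2 head=0 tape=aa[a]_ba   (q2,a)→(q2,_,·)
state=q2 head=0 tape=aa[_]_ba   (q2,_)→(q0,a,→)
state=q0 head=1 tape=aaa[_]ba   (q0,_)→(q2,a,←)
state=q2 head=0 tape=aa[a]aba   (q2,a)→(q2,_,·)
state=q2 head=0 tape=aa[_]aba   (q2,_)→(q0,a,→)
state=q0 head=1 tape=aaa[a]ba   (q0,a)→(q1,b,←)
state=q1 head=0 tape=aa[a]bba   (q1,a)→(q2,_,·)
state=q2 head=0 tape=aa[_]bba   (q2,_)→(q0,a,→)
state=q0 head=1 tape=aaa[b]ba
After 31 steps: state q0, head at 1, tape aaabba.

state q0, head at 1, tape aaabba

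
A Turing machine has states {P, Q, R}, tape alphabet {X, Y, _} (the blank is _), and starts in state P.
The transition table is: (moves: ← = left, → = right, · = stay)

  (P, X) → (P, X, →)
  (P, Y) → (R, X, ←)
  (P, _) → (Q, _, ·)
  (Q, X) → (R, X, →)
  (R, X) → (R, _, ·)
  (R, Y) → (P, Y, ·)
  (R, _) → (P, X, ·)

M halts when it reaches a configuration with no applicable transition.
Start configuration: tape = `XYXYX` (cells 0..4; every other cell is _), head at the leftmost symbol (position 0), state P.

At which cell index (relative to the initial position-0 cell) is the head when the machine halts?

5

state=P head=0 tape=[X]YXYX_   (P,X)→(P,X,→)
state=P head=1 tape=X[Y]XYX_   (P,Y)→(R,X,←)
state=R head=0 tape=[X]XXYX_   (R,X)→(R,_,·)
state=R head=0 tape=[_]XXYX_   (R,_)→(P,X,·)
state=P head=0 tape=[X]XXYX_   (P,X)→(P,X,→)
state=P head=1 tape=X[X]XYX_   (P,X)→(P,X,→)
state=P head=2 tape=XX[X]YX_   (P,X)→(P,X,→)
state=P head=3 tape=XXX[Y]X_   (P,Y)→(R,X,←)
state=R head=2 tape=XX[X]XX_   (R,X)→(R,_,·)
state=R head=2 tape=XX[_]XX_   (R,_)→(P,X,·)
state=P head=2 tape=XX[X]XX_   (P,X)→(P,X,→)
state=P head=3 tape=XXX[X]X_   (P,X)→(P,X,→)
state=P head=4 tape=XXXX[X]_   (P,X)→(P,X,→)
state=P head=5 tape=XXXXX[_]   (P,_)→(Q,_,·)
state=Q head=5 tape=XXXXX[_]
At halt the head is at cell 5.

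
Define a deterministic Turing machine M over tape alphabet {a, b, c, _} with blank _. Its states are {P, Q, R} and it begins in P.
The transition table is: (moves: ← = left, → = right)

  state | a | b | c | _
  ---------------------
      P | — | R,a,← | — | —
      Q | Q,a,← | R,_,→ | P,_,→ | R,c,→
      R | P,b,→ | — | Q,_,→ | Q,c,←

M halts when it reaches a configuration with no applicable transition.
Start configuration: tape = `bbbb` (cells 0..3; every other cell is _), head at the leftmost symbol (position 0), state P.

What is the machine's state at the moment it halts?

R

P | __[b]bbb   read b → write a, move ←, go to R
R | _[_]abbb   read _ → write c, move ←, go to Q
Q | [_]cabbb   read _ → write c, move →, go to R
R | c[c]abbb   read c → write _, move →, go to Q
Q | c_[a]bbb   read a → write a, move ←, go to Q
Q | c[_]abbb   read _ → write c, move →, go to R
R | cc[a]bbb   read a → write b, move →, go to P
P | ccb[b]bb   read b → write a, move ←, go to R
R | cc[b]abb
No transition is defined for (R, b); M halts in state R.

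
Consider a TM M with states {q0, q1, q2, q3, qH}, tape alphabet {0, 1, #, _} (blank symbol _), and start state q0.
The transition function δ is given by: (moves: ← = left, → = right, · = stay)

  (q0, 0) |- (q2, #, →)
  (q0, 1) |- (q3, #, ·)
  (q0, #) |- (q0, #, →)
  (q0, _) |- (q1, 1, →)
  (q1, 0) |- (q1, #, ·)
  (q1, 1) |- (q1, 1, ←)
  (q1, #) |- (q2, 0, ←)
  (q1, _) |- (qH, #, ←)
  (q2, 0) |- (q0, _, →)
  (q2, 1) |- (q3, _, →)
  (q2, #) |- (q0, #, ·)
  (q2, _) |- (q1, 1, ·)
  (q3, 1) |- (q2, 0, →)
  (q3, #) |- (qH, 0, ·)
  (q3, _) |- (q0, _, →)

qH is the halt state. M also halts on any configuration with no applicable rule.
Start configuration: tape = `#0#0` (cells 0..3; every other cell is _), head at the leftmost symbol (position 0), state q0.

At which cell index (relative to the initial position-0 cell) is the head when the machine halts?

q0 | [#]0#0____   read # → write #, move →, go to q0
q0 | #[0]#0____   read 0 → write #, move →, go to q2
q2 | ##[#]0____   read # → write #, move ·, go to q0
q0 | ##[#]0____   read # → write #, move →, go to q0
q0 | ###[0]____   read 0 → write #, move →, go to q2
q2 | ####[_]___   read _ → write 1, move ·, go to q1
q1 | ####[1]___   read 1 → write 1, move ←, go to q1
q1 | ###[#]1___   read # → write 0, move ←, go to q2
q2 | ##[#]01___   read # → write #, move ·, go to q0
q0 | ##[#]01___   read # → write #, move →, go to q0
q0 | ###[0]1___   read 0 → write #, move →, go to q2
q2 | ####[1]___   read 1 → write _, move →, go to q3
q3 | ####_[_]__   read _ → write _, move →, go to q0
q0 | ####__[_]_   read _ → write 1, move →, go to q1
q1 | ####__1[_]   read _ → write #, move ←, go to qH
qH | ####__[1]#
At halt the head is at cell 6.

6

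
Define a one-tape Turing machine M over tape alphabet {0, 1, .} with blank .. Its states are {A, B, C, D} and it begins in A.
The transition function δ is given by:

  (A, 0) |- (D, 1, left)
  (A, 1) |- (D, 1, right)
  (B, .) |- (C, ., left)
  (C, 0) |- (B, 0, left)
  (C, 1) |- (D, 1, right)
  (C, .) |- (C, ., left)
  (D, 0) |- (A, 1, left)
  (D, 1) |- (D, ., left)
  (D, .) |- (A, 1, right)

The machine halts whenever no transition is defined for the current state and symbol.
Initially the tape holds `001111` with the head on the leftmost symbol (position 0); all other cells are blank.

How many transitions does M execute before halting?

state=A head=0 tape=..[0]01111   (A,0)→(D,1,left)
state=D head=-1 tape=.[.]101111   (D,.)→(A,1,right)
state=A head=0 tape=.1[1]01111   (A,1)→(D,1,right)
state=D head=1 tape=.11[0]1111   (D,0)→(A,1,left)
state=A head=0 tape=.1[1]11111   (A,1)→(D,1,right)
state=D head=1 tape=.11[1]1111   (D,1)→(D,.,left)
state=D head=0 tape=.1[1].1111   (D,1)→(D,.,left)
state=D head=-1 tape=.[1]..1111   (D,1)→(D,.,left)
state=D head=-2 tape=[.]...1111   (D,.)→(A,1,right)
state=A head=-1 tape=1[.]..1111
M halts after 9 transitions.

9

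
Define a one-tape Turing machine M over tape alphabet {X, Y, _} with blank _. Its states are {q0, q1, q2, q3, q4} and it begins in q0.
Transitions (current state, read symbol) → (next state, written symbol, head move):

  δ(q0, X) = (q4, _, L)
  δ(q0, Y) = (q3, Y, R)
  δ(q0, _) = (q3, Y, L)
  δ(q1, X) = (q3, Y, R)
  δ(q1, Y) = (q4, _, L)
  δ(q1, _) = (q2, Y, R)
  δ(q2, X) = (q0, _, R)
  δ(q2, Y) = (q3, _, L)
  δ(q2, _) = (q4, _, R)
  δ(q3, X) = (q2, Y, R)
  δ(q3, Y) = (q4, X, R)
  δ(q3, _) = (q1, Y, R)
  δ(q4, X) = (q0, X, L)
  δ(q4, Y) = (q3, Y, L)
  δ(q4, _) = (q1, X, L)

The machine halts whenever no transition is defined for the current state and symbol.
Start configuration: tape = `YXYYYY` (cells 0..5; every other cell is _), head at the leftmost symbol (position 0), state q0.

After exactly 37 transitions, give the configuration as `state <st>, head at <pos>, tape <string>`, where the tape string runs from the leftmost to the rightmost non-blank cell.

state=q0 head=0 tape=[Y]XYYYY___   (q0,Y)→(q3,Y,R)
state=q3 head=1 tape=Y[X]YYYY___   (q3,X)→(q2,Y,R)
state=q2 head=2 tape=YY[Y]YYY___   (q2,Y)→(q3,_,L)
state=q3 head=1 tape=Y[Y]_YYY___   (q3,Y)→(q4,X,R)
state=q4 head=2 tape=YX[_]YYY___   (q4,_)→(q1,X,L)
state=q1 head=1 tape=Y[X]XYYY___   (q1,X)→(q3,Y,R)
state=q3 head=2 tape=YY[X]YYY___   (q3,X)→(q2,Y,R)
state=q2 head=3 tape=YYY[Y]YY___   (q2,Y)→(q3,_,L)
state=q3 head=2 tape=YY[Y]_YY___   (q3,Y)→(q4,X,R)
state=q4 head=3 tape=YYX[_]YY___   (q4,_)→(q1,X,L)
state=q1 head=2 tape=YY[X]XYY___   (q1,X)→(q3,Y,R)
state=q3 head=3 tape=YYY[X]YY___   (q3,X)→(q2,Y,R)
state=q2 head=4 tape=YYYY[Y]Y___   (q2,Y)→(q3,_,L)
state=q3 head=3 tape=YYY[Y]_Y___   (q3,Y)→(q4,X,R)
state=q4 head=4 tape=YYYX[_]Y___   (q4,_)→(q1,X,L)
state=q1 head=3 tape=YYY[X]XY___   (q1,X)→(q3,Y,R)
state=q3 head=4 tape=YYYY[X]Y___   (q3,X)→(q2,Y,R)
state=q2 head=5 tape=YYYYY[Y]___   (q2,Y)→(q3,_,L)
state=q3 head=4 tape=YYYY[Y]____   (q3,Y)→(q4,X,R)
state=q4 head=5 tape=YYYYX[_]___   (q4,_)→(q1,X,L)
state=q1 head=4 tape=YYYY[X]X___   (q1,X)→(q3,Y,R)
state=q3 head=5 tape=YYYYY[X]___   (q3,X)→(q2,Y,R)
state=q2 head=6 tape=YYYYYY[_]__   (q2,_)→(q4,_,R)
state=q4 head=7 tape=YYYYYY_[_]_   (q4,_)→(q1,X,L)
state=q1 head=6 tape=YYYYYY[_]X_   (q1,_)→(q2,Y,R)
state=q2 head=7 tape=YYYYYYY[X]_   (q2,X)→(q0,_,R)
state=q0 head=8 tape=YYYYYYY_[_]   (q0,_)→(q3,Y,L)
state=q3 head=7 tape=YYYYYYY[_]Y   (q3,_)→(q1,Y,R)
state=q1 head=8 tape=YYYYYYYY[Y]   (q1,Y)→(q4,_,L)
state=q4 head=7 tape=YYYYYYY[Y]_   (q4,Y)→(q3,Y,L)
state=q3 head=6 tape=YYYYYY[Y]Y_   (q3,Y)→(q4,X,R)
state=q4 head=7 tape=YYYYYYX[Y]_   (q4,Y)→(q3,Y,L)
state=q3 head=6 tape=YYYYYY[X]Y_   (q3,X)→(q2,Y,R)
state=q2 head=7 tape=YYYYYYY[Y]_   (q2,Y)→(q3,_,L)
state=q3 head=6 tape=YYYYYY[Y]__   (q3,Y)→(q4,X,R)
state=q4 head=7 tape=YYYYYYX[_]_   (q4,_)→(q1,X,L)
state=q1 head=6 tape=YYYYYY[X]X_   (q1,X)→(q3,Y,R)
state=q3 head=7 tape=YYYYYYY[X]_
After 37 steps: state q3, head at 7, tape YYYYYYYX.

state q3, head at 7, tape YYYYYYYX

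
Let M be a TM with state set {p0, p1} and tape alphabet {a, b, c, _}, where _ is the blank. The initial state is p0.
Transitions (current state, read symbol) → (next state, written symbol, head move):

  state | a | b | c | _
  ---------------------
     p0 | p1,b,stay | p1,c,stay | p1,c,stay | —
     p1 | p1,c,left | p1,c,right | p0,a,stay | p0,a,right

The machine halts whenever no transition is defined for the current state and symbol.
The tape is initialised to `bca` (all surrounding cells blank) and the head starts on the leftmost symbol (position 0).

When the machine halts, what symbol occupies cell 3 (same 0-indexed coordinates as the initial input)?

a

state=p0 head=0 tape=[b]ca__   (p0,b)→(p1,c,stay)
state=p1 head=0 tape=[c]ca__   (p1,c)→(p0,a,stay)
state=p0 head=0 tape=[a]ca__   (p0,a)→(p1,b,stay)
state=p1 head=0 tape=[b]ca__   (p1,b)→(p1,c,right)
state=p1 head=1 tape=c[c]a__   (p1,c)→(p0,a,stay)
state=p0 head=1 tape=c[a]a__   (p0,a)→(p1,b,stay)
state=p1 head=1 tape=c[b]a__   (p1,b)→(p1,c,right)
state=p1 head=2 tape=cc[a]__   (p1,a)→(p1,c,left)
state=p1 head=1 tape=c[c]c__   (p1,c)→(p0,a,stay)
state=p0 head=1 tape=c[a]c__   (p0,a)→(p1,b,stay)
state=p1 head=1 tape=c[b]c__   (p1,b)→(p1,c,right)
state=p1 head=2 tape=cc[c]__   (p1,c)→(p0,a,stay)
state=p0 head=2 tape=cc[a]__   (p0,a)→(p1,b,stay)
state=p1 head=2 tape=cc[b]__   (p1,b)→(p1,c,right)
state=p1 head=3 tape=ccc[_]_   (p1,_)→(p0,a,right)
state=p0 head=4 tape=ccca[_]
Cell 3 holds a when M halts.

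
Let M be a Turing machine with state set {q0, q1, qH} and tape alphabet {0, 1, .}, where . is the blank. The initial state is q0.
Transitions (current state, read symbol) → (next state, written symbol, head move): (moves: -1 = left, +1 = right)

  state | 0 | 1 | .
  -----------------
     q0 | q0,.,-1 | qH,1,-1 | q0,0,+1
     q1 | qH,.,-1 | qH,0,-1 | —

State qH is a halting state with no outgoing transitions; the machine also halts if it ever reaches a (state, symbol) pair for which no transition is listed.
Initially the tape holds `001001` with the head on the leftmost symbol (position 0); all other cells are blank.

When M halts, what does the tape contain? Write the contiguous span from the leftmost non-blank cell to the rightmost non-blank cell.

00001001

q0 | ..[0]01001   read 0 → write ., move -1, go to q0
q0 | .[.].01001   read . → write 0, move +1, go to q0
q0 | .0[.]01001   read . → write 0, move +1, go to q0
q0 | .00[0]1001   read 0 → write ., move -1, go to q0
q0 | .0[0].1001   read 0 → write ., move -1, go to q0
q0 | .[0]..1001   read 0 → write ., move -1, go to q0
q0 | [.]...1001   read . → write 0, move +1, go to q0
q0 | 0[.]..1001   read . → write 0, move +1, go to q0
q0 | 00[.].1001   read . → write 0, move +1, go to q0
q0 | 000[.]1001   read . → write 0, move +1, go to q0
q0 | 0000[1]001   read 1 → write 1, move -1, go to qH
qH | 000[0]1001
The non-blank tape span at halt is 00001001.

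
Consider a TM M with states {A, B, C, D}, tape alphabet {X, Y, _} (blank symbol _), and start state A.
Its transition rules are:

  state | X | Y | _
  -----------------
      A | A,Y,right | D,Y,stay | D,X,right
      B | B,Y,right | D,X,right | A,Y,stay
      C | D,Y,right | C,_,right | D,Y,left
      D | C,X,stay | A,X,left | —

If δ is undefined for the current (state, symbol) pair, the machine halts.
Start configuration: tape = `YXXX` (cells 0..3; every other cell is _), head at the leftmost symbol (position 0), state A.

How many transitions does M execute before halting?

A | _[Y]XXX_   read Y → write Y, move stay, go to D
D | _[Y]XXX_   read Y → write X, move left, go to A
A | [_]XXXX_   read _ → write X, move right, go to D
D | X[X]XXX_   read X → write X, move stay, go to C
C | X[X]XXX_   read X → write Y, move right, go to D
D | XY[X]XX_   read X → write X, move stay, go to C
C | XY[X]XX_   read X → write Y, move right, go to D
D | XYY[X]X_   read X → write X, move stay, go to C
C | XYY[X]X_   read X → write Y, move right, go to D
D | XYYY[X]_   read X → write X, move stay, go to C
C | XYYY[X]_   read X → write Y, move right, go to D
D | XYYYY[_]
M halts after 11 transitions.

11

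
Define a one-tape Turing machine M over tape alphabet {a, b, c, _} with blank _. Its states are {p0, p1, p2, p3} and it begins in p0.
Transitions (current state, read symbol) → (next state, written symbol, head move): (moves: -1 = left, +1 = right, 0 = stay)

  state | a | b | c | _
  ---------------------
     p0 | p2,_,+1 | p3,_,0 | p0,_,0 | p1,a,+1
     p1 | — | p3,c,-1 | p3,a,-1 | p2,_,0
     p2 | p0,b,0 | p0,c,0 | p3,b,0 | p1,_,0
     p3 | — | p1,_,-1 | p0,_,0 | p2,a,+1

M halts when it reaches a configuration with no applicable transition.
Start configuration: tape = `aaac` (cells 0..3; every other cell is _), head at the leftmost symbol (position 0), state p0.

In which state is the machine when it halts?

p0 | [a]aac   read a → write _, move +1, go to p2
p2 | _[a]ac   read a → write b, move 0, go to p0
p0 | _[b]ac   read b → write _, move 0, go to p3
p3 | _[_]ac   read _ → write a, move +1, go to p2
p2 | _a[a]c   read a → write b, move 0, go to p0
p0 | _a[b]c   read b → write _, move 0, go to p3
p3 | _a[_]c   read _ → write a, move +1, go to p2
p2 | _aa[c]   read c → write b, move 0, go to p3
p3 | _aa[b]   read b → write _, move -1, go to p1
p1 | _a[a]_
No transition is defined for (p1, a); M halts in state p1.

p1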